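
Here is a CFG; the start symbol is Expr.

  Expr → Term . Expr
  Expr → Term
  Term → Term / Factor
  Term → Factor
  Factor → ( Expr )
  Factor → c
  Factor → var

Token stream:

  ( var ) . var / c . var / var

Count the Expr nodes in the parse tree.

[Expr [Term [Factor ( [Expr [Term [Factor var]]] )]] . [Expr [Term [Term [Factor var]] / [Factor c]] . [Expr [Term [Term [Factor var]] / [Factor var]]]]]

4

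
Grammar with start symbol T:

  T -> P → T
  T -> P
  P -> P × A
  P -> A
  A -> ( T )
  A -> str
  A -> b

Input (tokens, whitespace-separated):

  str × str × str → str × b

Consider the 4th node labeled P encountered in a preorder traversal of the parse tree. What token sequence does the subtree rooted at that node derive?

str × b

[T [P [P [P [A str]] × [A str]] × [A str]] → [T [P [P [A str]] × [A b]]]]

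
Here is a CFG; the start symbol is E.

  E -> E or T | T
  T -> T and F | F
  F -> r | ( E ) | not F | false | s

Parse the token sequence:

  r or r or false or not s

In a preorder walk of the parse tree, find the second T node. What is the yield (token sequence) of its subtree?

r

[E [E [E [E [T [F r]]] or [T [F r]]] or [T [F false]]] or [T [F not [F s]]]]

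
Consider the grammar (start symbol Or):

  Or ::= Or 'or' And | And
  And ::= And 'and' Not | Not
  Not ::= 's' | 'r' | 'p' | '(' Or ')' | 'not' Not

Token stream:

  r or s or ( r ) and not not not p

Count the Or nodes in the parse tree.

[Or [Or [Or [And [Not r]]] or [And [Not s]]] or [And [And [Not ( [Or [And [Not r]]] )]] and [Not not [Not not [Not not [Not p]]]]]]

4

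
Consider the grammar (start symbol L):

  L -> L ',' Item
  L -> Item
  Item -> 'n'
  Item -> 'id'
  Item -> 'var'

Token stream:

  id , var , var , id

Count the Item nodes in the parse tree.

4

[L [L [L [L [Item id]] , [Item var]] , [Item var]] , [Item id]]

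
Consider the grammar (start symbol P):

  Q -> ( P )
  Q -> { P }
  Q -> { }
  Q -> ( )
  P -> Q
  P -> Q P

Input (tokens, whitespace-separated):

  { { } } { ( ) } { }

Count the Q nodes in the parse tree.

[P [Q { [P [Q { }]] }] [P [Q { [P [Q ( )]] }] [P [Q { }]]]]

5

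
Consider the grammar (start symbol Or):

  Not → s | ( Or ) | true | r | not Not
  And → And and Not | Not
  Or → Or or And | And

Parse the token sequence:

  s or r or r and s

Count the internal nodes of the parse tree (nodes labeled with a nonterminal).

11

[Or [Or [Or [And [Not s]]] or [And [Not r]]] or [And [And [Not r]] and [Not s]]]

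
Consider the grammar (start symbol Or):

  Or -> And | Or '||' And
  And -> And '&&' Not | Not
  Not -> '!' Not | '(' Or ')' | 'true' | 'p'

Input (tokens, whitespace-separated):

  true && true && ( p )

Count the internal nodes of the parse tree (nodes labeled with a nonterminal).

10

[Or [And [And [And [Not true]] && [Not true]] && [Not ( [Or [And [Not p]]] )]]]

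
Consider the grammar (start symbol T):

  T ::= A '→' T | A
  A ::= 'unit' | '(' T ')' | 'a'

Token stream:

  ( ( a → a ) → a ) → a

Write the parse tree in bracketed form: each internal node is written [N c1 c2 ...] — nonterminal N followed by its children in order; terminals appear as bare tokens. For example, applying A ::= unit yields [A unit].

[T [A ( [T [A ( [T [A a] → [T [A a]]] )] → [T [A a]]] )] → [T [A a]]]

T
A → T
( T ) → T
( A → T ) → T
( ( T ) → T ) → T
( ( A → T ) → T ) → T
( ( a → T ) → T ) → T
( ( a → A ) → T ) → T
( ( a → a ) → T ) → T
( ( a → a ) → A ) → T
( ( a → a ) → a ) → T
( ( a → a ) → a ) → A
( ( a → a ) → a ) → a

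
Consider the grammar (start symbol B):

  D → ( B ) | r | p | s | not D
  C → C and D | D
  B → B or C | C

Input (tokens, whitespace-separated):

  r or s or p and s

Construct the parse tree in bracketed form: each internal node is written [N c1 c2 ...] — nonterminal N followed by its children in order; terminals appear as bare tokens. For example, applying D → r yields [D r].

B
B or C
B or C or C
C or C or C
D or C or C
r or C or C
r or D or C
r or s or C
r or s or C and D
r or s or D and D
r or s or p and D
r or s or p and s

[B [B [B [C [D r]]] or [C [D s]]] or [C [C [D p]] and [D s]]]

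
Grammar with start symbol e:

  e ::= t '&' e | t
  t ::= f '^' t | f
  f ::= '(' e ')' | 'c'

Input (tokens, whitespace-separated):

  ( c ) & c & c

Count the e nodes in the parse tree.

[e [t [f ( [e [t [f c]]] )]] & [e [t [f c]] & [e [t [f c]]]]]

4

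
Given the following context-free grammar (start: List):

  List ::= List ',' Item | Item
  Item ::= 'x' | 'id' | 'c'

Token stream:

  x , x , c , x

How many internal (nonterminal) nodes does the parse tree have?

[List [List [List [List [Item x]] , [Item x]] , [Item c]] , [Item x]]

8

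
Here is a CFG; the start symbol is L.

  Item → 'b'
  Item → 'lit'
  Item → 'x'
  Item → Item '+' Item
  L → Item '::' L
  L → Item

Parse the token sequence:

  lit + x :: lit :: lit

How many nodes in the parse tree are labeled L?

[L [Item [Item lit] + [Item x]] :: [L [Item lit] :: [L [Item lit]]]]

3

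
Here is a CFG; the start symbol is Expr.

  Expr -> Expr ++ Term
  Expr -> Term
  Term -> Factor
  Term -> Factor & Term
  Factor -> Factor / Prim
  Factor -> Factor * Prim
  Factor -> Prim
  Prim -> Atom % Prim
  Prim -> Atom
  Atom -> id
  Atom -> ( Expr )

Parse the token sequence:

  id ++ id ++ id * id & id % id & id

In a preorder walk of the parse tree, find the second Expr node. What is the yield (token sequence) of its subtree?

[Expr [Expr [Expr [Term [Factor [Prim [Atom id]]]]] ++ [Term [Factor [Prim [Atom id]]]]] ++ [Term [Factor [Factor [Prim [Atom id]]] * [Prim [Atom id]]] & [Term [Factor [Prim [Atom id] % [Prim [Atom id]]]] & [Term [Factor [Prim [Atom id]]]]]]]

id ++ id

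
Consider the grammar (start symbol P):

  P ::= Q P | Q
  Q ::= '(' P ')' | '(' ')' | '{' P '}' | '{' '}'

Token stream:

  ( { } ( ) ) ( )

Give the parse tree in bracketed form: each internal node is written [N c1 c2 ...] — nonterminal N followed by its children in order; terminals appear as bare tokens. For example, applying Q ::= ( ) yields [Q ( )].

[P [Q ( [P [Q { }] [P [Q ( )]]] )] [P [Q ( )]]]

P
Q P
( P ) P
( Q P ) P
( { } P ) P
( { } Q ) P
( { } ( ) ) P
( { } ( ) ) Q
( { } ( ) ) ( )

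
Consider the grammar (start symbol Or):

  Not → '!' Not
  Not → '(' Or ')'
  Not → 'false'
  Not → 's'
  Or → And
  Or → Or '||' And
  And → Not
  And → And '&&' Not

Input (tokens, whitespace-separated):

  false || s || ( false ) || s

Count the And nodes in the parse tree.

[Or [Or [Or [Or [And [Not false]]] || [And [Not s]]] || [And [Not ( [Or [And [Not false]]] )]]] || [And [Not s]]]

5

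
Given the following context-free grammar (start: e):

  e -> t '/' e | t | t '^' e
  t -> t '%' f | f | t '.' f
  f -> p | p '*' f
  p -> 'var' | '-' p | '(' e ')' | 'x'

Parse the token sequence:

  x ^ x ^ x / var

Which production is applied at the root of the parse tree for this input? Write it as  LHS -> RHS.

[e [t [f [p x]]] ^ [e [t [f [p x]]] ^ [e [t [f [p x]]] / [e [t [f [p var]]]]]]]

e -> t '^' e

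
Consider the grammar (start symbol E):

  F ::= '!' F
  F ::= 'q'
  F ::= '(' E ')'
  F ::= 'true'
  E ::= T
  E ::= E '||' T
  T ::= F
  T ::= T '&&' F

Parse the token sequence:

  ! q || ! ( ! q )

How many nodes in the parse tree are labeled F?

6

[E [E [T [F ! [F q]]]] || [T [F ! [F ( [E [T [F ! [F q]]]] )]]]]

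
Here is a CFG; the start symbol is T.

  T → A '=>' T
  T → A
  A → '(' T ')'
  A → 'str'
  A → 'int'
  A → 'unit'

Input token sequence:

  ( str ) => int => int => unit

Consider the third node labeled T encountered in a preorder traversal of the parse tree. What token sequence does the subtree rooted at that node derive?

[T [A ( [T [A str]] )] => [T [A int] => [T [A int] => [T [A unit]]]]]

int => int => unit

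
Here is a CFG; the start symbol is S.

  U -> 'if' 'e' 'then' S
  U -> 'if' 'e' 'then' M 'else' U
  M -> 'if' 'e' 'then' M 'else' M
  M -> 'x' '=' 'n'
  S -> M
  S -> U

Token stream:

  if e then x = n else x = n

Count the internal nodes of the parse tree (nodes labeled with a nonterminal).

4

[S [M if e then [M x = n] else [M x = n]]]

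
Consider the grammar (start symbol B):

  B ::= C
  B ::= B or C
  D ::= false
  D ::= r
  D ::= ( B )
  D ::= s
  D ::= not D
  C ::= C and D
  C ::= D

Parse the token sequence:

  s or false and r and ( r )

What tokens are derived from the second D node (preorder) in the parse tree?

false

[B [B [C [D s]]] or [C [C [C [D false]] and [D r]] and [D ( [B [C [D r]]] )]]]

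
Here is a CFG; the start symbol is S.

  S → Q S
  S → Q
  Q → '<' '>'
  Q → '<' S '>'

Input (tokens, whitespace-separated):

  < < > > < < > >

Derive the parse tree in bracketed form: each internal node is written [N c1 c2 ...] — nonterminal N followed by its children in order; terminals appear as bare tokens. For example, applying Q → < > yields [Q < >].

[S [Q < [S [Q < >]] >] [S [Q < [S [Q < >]] >]]]

S
Q S
< S > S
< Q > S
< < > > S
< < > > Q
< < > > < S >
< < > > < Q >
< < > > < < > >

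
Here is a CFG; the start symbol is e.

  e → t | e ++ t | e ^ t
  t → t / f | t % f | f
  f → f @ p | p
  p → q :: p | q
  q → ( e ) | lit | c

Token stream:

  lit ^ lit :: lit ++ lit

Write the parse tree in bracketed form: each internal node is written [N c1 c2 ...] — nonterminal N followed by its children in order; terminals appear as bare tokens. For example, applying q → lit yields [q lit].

e
e ++ t
e ^ t ++ t
t ^ t ++ t
f ^ t ++ t
p ^ t ++ t
q ^ t ++ t
lit ^ t ++ t
lit ^ f ++ t
lit ^ p ++ t
lit ^ q :: p ++ t
lit ^ lit :: p ++ t
lit ^ lit :: q ++ t
lit ^ lit :: lit ++ t
lit ^ lit :: lit ++ f
lit ^ lit :: lit ++ p
lit ^ lit :: lit ++ q
lit ^ lit :: lit ++ lit

[e [e [e [t [f [p [q lit]]]]] ^ [t [f [p [q lit] :: [p [q lit]]]]]] ++ [t [f [p [q lit]]]]]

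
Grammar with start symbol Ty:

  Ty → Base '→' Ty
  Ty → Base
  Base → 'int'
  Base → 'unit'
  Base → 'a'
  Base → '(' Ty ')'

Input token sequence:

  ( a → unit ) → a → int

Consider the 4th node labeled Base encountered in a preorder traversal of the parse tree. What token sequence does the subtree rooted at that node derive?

[Ty [Base ( [Ty [Base a] → [Ty [Base unit]]] )] → [Ty [Base a] → [Ty [Base int]]]]

a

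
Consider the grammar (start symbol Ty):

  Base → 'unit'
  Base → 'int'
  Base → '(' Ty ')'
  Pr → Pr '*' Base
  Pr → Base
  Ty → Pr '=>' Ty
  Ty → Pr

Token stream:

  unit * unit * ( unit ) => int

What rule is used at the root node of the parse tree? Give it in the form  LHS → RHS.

Ty → Pr '=>' Ty

[Ty [Pr [Pr [Pr [Base unit]] * [Base unit]] * [Base ( [Ty [Pr [Base unit]]] )]] => [Ty [Pr [Base int]]]]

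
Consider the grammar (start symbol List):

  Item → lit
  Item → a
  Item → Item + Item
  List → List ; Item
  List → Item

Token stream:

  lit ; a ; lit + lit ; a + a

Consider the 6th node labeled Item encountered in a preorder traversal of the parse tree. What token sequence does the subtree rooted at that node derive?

a + a

[List [List [List [List [Item lit]] ; [Item a]] ; [Item [Item lit] + [Item lit]]] ; [Item [Item a] + [Item a]]]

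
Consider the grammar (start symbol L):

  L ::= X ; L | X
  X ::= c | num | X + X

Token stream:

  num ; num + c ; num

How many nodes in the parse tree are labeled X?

5

[L [X num] ; [L [X [X num] + [X c]] ; [L [X num]]]]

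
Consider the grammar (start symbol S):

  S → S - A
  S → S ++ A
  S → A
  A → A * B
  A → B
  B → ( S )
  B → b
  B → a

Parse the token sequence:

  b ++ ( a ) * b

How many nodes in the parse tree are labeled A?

4

[S [S [A [B b]]] ++ [A [A [B ( [S [A [B a]]] )]] * [B b]]]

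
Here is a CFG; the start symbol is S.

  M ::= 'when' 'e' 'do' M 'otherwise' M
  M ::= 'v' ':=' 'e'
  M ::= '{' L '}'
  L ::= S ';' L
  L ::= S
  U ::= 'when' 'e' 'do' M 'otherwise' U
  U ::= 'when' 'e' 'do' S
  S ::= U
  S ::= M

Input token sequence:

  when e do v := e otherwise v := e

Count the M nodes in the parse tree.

3

[S [M when e do [M v := e] otherwise [M v := e]]]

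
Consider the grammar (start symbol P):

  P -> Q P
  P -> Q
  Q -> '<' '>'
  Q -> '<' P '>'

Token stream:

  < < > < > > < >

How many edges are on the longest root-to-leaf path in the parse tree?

[P [Q < [P [Q < >] [P [Q < >]]] >] [P [Q < >]]]

5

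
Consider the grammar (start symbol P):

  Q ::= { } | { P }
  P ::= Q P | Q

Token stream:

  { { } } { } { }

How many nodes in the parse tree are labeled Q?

4

[P [Q { [P [Q { }]] }] [P [Q { }] [P [Q { }]]]]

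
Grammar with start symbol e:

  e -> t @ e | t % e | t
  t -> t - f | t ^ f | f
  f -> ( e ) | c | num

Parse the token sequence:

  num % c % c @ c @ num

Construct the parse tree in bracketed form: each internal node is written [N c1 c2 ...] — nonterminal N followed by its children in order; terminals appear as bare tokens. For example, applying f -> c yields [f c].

[e [t [f num]] % [e [t [f c]] % [e [t [f c]] @ [e [t [f c]] @ [e [t [f num]]]]]]]

e
t % e
f % e
num % e
num % t % e
num % f % e
num % c % e
num % c % t @ e
num % c % f @ e
num % c % c @ e
num % c % c @ t @ e
num % c % c @ f @ e
num % c % c @ c @ e
num % c % c @ c @ t
num % c % c @ c @ f
num % c % c @ c @ num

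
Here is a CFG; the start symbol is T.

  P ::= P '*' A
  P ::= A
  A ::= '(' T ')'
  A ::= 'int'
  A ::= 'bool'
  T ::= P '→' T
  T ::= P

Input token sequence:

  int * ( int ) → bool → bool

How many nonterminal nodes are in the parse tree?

14

[T [P [P [A int]] * [A ( [T [P [A int]]] )]] → [T [P [A bool]] → [T [P [A bool]]]]]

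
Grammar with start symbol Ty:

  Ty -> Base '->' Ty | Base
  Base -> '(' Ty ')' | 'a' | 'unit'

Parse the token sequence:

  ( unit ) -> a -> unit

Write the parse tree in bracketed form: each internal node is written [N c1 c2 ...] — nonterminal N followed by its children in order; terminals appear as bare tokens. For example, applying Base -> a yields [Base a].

[Ty [Base ( [Ty [Base unit]] )] -> [Ty [Base a] -> [Ty [Base unit]]]]

Ty
Base -> Ty
( Ty ) -> Ty
( Base ) -> Ty
( unit ) -> Ty
( unit ) -> Base -> Ty
( unit ) -> a -> Ty
( unit ) -> a -> Base
( unit ) -> a -> unit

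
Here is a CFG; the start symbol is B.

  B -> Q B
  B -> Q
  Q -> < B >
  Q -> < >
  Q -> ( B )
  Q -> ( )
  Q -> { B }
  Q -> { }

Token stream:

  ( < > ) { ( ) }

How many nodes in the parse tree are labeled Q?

[B [Q ( [B [Q < >]] )] [B [Q { [B [Q ( )]] }]]]

4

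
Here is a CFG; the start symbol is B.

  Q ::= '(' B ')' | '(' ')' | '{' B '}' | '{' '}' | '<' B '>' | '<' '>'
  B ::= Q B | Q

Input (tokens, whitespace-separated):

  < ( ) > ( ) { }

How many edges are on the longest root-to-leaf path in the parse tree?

4

[B [Q < [B [Q ( )]] >] [B [Q ( )] [B [Q { }]]]]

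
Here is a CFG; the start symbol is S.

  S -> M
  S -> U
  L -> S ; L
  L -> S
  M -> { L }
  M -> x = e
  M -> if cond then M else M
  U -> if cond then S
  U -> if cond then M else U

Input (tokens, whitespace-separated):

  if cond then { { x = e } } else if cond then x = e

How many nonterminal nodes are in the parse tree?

[S [U if cond then [M { [L [S [M { [L [S [M x = e]]] }]]] }] else [U if cond then [S [M x = e]]]]]

12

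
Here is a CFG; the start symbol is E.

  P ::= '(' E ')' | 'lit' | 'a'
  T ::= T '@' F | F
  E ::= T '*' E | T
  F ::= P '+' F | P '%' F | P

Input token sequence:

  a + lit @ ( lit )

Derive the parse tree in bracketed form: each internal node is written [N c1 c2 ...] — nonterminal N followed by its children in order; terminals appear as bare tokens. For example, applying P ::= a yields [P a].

[E [T [T [F [P a] + [F [P lit]]]] @ [F [P ( [E [T [F [P lit]]]] )]]]]

E
T
T @ F
F @ F
P + F @ F
a + F @ F
a + P @ F
a + lit @ F
a + lit @ P
a + lit @ ( E )
a + lit @ ( T )
a + lit @ ( F )
a + lit @ ( P )
a + lit @ ( lit )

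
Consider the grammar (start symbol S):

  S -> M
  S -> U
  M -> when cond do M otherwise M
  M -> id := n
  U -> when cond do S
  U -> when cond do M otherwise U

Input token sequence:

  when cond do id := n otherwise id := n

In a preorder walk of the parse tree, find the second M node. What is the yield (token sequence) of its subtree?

[S [M when cond do [M id := n] otherwise [M id := n]]]

id := n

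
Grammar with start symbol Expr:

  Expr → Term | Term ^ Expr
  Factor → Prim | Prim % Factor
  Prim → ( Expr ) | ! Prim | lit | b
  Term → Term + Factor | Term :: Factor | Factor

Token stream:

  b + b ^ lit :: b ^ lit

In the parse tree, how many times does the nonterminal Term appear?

[Expr [Term [Term [Factor [Prim b]]] + [Factor [Prim b]]] ^ [Expr [Term [Term [Factor [Prim lit]]] :: [Factor [Prim b]]] ^ [Expr [Term [Factor [Prim lit]]]]]]

5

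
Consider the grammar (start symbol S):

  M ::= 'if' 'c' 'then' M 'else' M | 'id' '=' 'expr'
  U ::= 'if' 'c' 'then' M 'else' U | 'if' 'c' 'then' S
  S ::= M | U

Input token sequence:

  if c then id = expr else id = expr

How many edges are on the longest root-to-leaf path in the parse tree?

3

[S [M if c then [M id = expr] else [M id = expr]]]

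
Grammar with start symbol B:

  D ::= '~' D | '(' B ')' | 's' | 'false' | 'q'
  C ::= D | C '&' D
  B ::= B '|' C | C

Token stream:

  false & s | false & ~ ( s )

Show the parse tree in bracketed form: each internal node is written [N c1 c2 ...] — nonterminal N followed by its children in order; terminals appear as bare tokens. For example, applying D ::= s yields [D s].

[B [B [C [C [D false]] & [D s]]] | [C [C [D false]] & [D ~ [D ( [B [C [D s]]] )]]]]

B
B | C
C | C
C & D | C
D & D | C
false & D | C
false & s | C
false & s | C & D
false & s | D & D
false & s | false & D
false & s | false & ~ D
false & s | false & ~ ( B )
false & s | false & ~ ( C )
false & s | false & ~ ( D )
false & s | false & ~ ( s )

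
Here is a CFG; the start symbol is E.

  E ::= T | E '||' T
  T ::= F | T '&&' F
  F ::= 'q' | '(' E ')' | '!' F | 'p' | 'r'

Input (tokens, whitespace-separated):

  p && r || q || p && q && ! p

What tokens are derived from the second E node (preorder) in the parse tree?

[E [E [E [T [T [F p]] && [F r]]] || [T [F q]]] || [T [T [T [F p]] && [F q]] && [F ! [F p]]]]

p && r || q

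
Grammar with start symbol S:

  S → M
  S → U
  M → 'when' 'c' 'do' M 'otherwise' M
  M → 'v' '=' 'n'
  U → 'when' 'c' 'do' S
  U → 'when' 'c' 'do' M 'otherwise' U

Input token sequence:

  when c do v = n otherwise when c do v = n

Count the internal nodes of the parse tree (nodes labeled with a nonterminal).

[S [U when c do [M v = n] otherwise [U when c do [S [M v = n]]]]]

6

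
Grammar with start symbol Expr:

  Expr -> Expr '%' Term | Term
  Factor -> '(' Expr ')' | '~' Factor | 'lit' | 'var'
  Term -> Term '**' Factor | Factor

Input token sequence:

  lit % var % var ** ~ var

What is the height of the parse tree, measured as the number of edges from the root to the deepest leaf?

5

[Expr [Expr [Expr [Term [Factor lit]]] % [Term [Factor var]]] % [Term [Term [Factor var]] ** [Factor ~ [Factor var]]]]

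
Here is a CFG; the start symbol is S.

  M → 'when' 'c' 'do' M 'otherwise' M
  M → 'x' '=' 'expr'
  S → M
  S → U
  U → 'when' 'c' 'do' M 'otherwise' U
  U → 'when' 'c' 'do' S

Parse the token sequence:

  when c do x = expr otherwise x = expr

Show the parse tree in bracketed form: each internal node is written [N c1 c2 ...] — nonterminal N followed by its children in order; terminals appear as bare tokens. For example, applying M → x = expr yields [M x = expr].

[S [M when c do [M x = expr] otherwise [M x = expr]]]

S
M
when c do M otherwise M
when c do x = expr otherwise M
when c do x = expr otherwise x = expr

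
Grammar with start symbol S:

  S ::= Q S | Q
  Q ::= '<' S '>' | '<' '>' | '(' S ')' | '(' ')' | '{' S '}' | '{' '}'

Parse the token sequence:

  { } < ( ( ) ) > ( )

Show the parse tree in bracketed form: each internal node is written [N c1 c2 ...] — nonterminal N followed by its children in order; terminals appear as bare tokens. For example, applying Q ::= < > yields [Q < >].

S
Q S
{ } S
{ } Q S
{ } < S > S
{ } < Q > S
{ } < ( S ) > S
{ } < ( Q ) > S
{ } < ( ( ) ) > S
{ } < ( ( ) ) > Q
{ } < ( ( ) ) > ( )

[S [Q { }] [S [Q < [S [Q ( [S [Q ( )]] )]] >] [S [Q ( )]]]]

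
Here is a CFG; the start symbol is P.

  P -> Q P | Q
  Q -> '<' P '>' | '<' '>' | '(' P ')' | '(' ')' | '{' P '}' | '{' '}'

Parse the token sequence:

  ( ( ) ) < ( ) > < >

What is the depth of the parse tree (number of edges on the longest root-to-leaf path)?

5

[P [Q ( [P [Q ( )]] )] [P [Q < [P [Q ( )]] >] [P [Q < >]]]]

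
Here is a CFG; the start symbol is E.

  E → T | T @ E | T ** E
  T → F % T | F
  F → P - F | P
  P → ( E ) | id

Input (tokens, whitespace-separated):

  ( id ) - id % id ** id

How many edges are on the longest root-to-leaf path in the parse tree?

[E [T [F [P ( [E [T [F [P id]]]] )] - [F [P id]]] % [T [F [P id]]]] ** [E [T [F [P id]]]]]

8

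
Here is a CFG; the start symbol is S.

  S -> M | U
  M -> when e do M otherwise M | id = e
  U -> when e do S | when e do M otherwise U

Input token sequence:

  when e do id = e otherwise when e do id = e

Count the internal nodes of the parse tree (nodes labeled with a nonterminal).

[S [U when e do [M id = e] otherwise [U when e do [S [M id = e]]]]]

6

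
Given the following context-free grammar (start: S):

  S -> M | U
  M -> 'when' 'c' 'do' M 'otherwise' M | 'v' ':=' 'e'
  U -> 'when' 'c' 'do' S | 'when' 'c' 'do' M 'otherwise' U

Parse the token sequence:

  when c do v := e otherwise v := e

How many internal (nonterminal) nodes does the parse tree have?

4

[S [M when c do [M v := e] otherwise [M v := e]]]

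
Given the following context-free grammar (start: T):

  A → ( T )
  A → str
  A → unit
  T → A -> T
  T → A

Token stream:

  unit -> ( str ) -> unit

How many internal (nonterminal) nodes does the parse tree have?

8

[T [A unit] -> [T [A ( [T [A str]] )] -> [T [A unit]]]]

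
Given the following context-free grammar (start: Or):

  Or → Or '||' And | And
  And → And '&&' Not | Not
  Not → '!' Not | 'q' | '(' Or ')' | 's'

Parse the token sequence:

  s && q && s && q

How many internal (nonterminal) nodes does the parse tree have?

[Or [And [And [And [And [Not s]] && [Not q]] && [Not s]] && [Not q]]]

9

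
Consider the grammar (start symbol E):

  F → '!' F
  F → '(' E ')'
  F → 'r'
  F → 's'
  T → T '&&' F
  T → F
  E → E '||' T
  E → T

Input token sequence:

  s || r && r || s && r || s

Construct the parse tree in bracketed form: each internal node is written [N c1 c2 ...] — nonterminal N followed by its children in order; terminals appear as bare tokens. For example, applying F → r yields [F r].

E
E || T
E || T || T
E || T || T || T
T || T || T || T
F || T || T || T
s || T || T || T
s || T && F || T || T
s || F && F || T || T
s || r && F || T || T
s || r && r || T || T
s || r && r || T && F || T
s || r && r || F && F || T
s || r && r || s && F || T
s || r && r || s && r || T
s || r && r || s && r || F
s || r && r || s && r || s

[E [E [E [E [T [F s]]] || [T [T [F r]] && [F r]]] || [T [T [F s]] && [F r]]] || [T [F s]]]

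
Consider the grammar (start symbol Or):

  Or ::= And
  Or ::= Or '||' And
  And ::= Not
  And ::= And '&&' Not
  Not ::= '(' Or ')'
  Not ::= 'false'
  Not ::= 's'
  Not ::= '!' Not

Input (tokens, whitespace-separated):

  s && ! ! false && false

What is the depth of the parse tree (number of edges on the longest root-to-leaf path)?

6

[Or [And [And [And [Not s]] && [Not ! [Not ! [Not false]]]] && [Not false]]]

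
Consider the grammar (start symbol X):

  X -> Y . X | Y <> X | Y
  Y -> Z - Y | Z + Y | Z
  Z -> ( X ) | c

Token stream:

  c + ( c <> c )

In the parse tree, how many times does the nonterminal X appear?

[X [Y [Z c] + [Y [Z ( [X [Y [Z c]] <> [X [Y [Z c]]]] )]]]]

3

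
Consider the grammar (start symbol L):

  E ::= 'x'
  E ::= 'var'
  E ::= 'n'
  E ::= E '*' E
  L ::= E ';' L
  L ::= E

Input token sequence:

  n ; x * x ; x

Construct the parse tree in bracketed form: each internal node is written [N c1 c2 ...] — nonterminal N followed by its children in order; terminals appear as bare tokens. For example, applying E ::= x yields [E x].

L
E ; L
n ; L
n ; E ; L
n ; E * E ; L
n ; x * E ; L
n ; x * x ; L
n ; x * x ; E
n ; x * x ; x

[L [E n] ; [L [E [E x] * [E x]] ; [L [E x]]]]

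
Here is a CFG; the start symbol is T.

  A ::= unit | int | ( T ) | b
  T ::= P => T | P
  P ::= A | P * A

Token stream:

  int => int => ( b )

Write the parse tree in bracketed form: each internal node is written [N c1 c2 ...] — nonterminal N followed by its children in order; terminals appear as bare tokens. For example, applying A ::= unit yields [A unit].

T
P => T
A => T
int => T
int => P => T
int => A => T
int => int => T
int => int => P
int => int => A
int => int => ( T )
int => int => ( P )
int => int => ( A )
int => int => ( b )

[T [P [A int]] => [T [P [A int]] => [T [P [A ( [T [P [A b]]] )]]]]]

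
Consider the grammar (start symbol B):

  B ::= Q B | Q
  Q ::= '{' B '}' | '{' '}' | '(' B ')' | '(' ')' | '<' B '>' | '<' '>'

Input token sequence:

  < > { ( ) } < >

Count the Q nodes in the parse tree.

[B [Q < >] [B [Q { [B [Q ( )]] }] [B [Q < >]]]]

4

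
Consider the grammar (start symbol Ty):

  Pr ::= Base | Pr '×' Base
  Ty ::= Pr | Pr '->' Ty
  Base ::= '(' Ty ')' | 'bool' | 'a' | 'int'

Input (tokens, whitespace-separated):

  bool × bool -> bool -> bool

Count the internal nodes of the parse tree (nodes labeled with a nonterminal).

11

[Ty [Pr [Pr [Base bool]] × [Base bool]] -> [Ty [Pr [Base bool]] -> [Ty [Pr [Base bool]]]]]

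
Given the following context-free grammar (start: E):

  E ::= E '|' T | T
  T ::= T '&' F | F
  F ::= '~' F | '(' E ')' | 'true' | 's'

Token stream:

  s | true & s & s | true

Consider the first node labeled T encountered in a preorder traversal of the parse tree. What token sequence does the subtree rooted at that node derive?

s

[E [E [E [T [F s]]] | [T [T [T [F true]] & [F s]] & [F s]]] | [T [F true]]]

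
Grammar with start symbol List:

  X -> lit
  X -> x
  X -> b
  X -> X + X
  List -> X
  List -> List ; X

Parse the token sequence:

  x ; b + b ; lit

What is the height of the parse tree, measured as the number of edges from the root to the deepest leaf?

[List [List [List [X x]] ; [X [X b] + [X b]]] ; [X lit]]

4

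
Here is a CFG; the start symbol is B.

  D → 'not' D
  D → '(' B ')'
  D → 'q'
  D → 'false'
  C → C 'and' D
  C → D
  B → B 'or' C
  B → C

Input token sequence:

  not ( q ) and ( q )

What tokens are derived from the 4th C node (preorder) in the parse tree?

[B [C [C [D not [D ( [B [C [D q]]] )]]] and [D ( [B [C [D q]]] )]]]

q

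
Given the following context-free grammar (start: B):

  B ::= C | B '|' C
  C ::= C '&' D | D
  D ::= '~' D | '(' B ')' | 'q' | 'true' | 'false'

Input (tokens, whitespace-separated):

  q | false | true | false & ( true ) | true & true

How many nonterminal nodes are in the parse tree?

22

[B [B [B [B [B [C [D q]]] | [C [D false]]] | [C [D true]]] | [C [C [D false]] & [D ( [B [C [D true]]] )]]] | [C [C [D true]] & [D true]]]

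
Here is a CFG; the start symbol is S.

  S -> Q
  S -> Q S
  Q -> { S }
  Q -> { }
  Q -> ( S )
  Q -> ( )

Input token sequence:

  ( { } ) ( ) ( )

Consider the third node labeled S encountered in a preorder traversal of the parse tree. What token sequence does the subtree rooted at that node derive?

[S [Q ( [S [Q { }]] )] [S [Q ( )] [S [Q ( )]]]]

( ) ( )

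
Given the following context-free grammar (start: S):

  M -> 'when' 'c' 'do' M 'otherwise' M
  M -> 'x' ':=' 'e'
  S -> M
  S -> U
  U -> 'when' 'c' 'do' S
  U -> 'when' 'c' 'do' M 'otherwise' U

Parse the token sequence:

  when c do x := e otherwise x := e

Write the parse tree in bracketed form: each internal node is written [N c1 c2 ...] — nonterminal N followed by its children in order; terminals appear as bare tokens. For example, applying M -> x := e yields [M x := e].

[S [M when c do [M x := e] otherwise [M x := e]]]

S
M
when c do M otherwise M
when c do x := e otherwise M
when c do x := e otherwise x := e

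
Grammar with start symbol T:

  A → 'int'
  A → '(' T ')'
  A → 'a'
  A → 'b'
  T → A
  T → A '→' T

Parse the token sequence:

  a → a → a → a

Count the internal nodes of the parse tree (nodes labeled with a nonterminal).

8

[T [A a] → [T [A a] → [T [A a] → [T [A a]]]]]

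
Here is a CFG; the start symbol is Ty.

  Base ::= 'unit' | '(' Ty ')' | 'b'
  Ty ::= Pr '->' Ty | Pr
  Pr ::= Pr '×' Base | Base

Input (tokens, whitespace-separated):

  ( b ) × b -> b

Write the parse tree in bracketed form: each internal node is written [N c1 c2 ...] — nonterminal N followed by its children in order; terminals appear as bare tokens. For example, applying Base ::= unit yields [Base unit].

[Ty [Pr [Pr [Base ( [Ty [Pr [Base b]]] )]] × [Base b]] -> [Ty [Pr [Base b]]]]

Ty
Pr -> Ty
Pr × Base -> Ty
Base × Base -> Ty
( Ty ) × Base -> Ty
( Pr ) × Base -> Ty
( Base ) × Base -> Ty
( b ) × Base -> Ty
( b ) × b -> Ty
( b ) × b -> Pr
( b ) × b -> Base
( b ) × b -> b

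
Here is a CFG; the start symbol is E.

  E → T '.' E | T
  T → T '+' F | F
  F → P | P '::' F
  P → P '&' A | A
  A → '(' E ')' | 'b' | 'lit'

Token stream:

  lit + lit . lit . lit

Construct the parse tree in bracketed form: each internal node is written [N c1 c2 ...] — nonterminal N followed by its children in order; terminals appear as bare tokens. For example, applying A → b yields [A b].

E
T . E
T + F . E
F + F . E
P + F . E
A + F . E
lit + F . E
lit + P . E
lit + A . E
lit + lit . E
lit + lit . T . E
lit + lit . F . E
lit + lit . P . E
lit + lit . A . E
lit + lit . lit . E
lit + lit . lit . T
lit + lit . lit . F
lit + lit . lit . P
lit + lit . lit . A
lit + lit . lit . lit

[E [T [T [F [P [A lit]]]] + [F [P [A lit]]]] . [E [T [F [P [A lit]]]] . [E [T [F [P [A lit]]]]]]]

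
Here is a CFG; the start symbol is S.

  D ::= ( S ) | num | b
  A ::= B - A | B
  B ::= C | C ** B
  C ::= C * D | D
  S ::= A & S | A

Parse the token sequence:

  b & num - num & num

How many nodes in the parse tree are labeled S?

3

[S [A [B [C [D b]]]] & [S [A [B [C [D num]]] - [A [B [C [D num]]]]] & [S [A [B [C [D num]]]]]]]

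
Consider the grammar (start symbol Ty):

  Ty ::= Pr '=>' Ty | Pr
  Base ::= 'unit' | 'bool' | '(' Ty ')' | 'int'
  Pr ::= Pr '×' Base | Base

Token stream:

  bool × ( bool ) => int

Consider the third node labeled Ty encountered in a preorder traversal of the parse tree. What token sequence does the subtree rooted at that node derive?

[Ty [Pr [Pr [Base bool]] × [Base ( [Ty [Pr [Base bool]]] )]] => [Ty [Pr [Base int]]]]

int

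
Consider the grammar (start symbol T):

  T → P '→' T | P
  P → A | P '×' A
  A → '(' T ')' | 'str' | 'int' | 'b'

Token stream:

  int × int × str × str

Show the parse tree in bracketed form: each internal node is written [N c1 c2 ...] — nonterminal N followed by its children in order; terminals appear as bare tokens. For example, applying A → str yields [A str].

[T [P [P [P [P [A int]] × [A int]] × [A str]] × [A str]]]

T
P
P × A
P × A × A
P × A × A × A
A × A × A × A
int × A × A × A
int × int × A × A
int × int × str × A
int × int × str × str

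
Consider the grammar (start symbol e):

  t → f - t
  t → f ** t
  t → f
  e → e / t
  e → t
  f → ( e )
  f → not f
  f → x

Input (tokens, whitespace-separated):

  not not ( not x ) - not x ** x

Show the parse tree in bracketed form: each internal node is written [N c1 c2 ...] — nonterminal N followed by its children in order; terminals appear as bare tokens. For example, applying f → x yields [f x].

[e [t [f not [f not [f ( [e [t [f not [f x]]]] )]]] - [t [f not [f x]] ** [t [f x]]]]]

e
t
f - t
not f - t
not not f - t
not not ( e ) - t
not not ( t ) - t
not not ( f ) - t
not not ( not f ) - t
not not ( not x ) - t
not not ( not x ) - f ** t
not not ( not x ) - not f ** t
not not ( not x ) - not x ** t
not not ( not x ) - not x ** f
not not ( not x ) - not x ** x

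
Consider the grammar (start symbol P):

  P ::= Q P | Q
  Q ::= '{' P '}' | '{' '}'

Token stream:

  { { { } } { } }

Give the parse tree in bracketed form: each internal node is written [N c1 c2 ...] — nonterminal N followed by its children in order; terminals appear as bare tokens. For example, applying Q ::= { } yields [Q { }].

P
Q
{ P }
{ Q P }
{ { P } P }
{ { Q } P }
{ { { } } P }
{ { { } } Q }
{ { { } } { } }

[P [Q { [P [Q { [P [Q { }]] }] [P [Q { }]]] }]]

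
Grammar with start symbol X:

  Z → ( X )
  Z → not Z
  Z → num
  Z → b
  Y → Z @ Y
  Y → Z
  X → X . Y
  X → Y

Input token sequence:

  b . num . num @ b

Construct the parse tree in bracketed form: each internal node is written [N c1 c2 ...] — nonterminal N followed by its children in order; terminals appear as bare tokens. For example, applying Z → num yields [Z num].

X
X . Y
X . Y . Y
Y . Y . Y
Z . Y . Y
b . Y . Y
b . Z . Y
b . num . Y
b . num . Z @ Y
b . num . num @ Y
b . num . num @ Z
b . num . num @ b

[X [X [X [Y [Z b]]] . [Y [Z num]]] . [Y [Z num] @ [Y [Z b]]]]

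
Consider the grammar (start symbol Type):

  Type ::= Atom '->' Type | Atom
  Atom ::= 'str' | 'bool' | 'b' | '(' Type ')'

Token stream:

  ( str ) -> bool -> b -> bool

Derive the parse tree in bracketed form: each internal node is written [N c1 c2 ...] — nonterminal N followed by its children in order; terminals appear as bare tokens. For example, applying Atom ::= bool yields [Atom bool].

Type
Atom -> Type
( Type ) -> Type
( Atom ) -> Type
( str ) -> Type
( str ) -> Atom -> Type
( str ) -> bool -> Type
( str ) -> bool -> Atom -> Type
( str ) -> bool -> b -> Type
( str ) -> bool -> b -> Atom
( str ) -> bool -> b -> bool

[Type [Atom ( [Type [Atom str]] )] -> [Type [Atom bool] -> [Type [Atom b] -> [Type [Atom bool]]]]]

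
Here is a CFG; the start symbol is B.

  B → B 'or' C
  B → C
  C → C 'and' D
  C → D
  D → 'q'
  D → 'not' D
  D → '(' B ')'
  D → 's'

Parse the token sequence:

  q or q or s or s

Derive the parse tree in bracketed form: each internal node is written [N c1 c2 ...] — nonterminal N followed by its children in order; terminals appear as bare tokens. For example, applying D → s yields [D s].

[B [B [B [B [C [D q]]] or [C [D q]]] or [C [D s]]] or [C [D s]]]

B
B or C
B or C or C
B or C or C or C
C or C or C or C
D or C or C or C
q or C or C or C
q or D or C or C
q or q or C or C
q or q or D or C
q or q or s or C
q or q or s or D
q or q or s or s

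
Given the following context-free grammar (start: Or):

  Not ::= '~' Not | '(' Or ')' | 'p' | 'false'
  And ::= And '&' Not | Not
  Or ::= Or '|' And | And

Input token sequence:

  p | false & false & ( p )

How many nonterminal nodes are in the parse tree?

13

[Or [Or [And [Not p]]] | [And [And [And [Not false]] & [Not false]] & [Not ( [Or [And [Not p]]] )]]]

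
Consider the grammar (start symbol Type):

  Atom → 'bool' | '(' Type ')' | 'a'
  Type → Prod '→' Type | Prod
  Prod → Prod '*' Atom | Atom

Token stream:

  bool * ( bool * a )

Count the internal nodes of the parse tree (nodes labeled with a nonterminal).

[Type [Prod [Prod [Atom bool]] * [Atom ( [Type [Prod [Prod [Atom bool]] * [Atom a]]] )]]]

10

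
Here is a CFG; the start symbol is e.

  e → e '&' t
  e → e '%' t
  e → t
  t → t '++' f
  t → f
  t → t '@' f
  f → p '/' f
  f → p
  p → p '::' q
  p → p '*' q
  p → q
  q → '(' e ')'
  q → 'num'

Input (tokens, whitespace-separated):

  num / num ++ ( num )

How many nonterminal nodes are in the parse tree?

17

[e [t [t [f [p [q num]] / [f [p [q num]]]]] ++ [f [p [q ( [e [t [f [p [q num]]]]] )]]]]]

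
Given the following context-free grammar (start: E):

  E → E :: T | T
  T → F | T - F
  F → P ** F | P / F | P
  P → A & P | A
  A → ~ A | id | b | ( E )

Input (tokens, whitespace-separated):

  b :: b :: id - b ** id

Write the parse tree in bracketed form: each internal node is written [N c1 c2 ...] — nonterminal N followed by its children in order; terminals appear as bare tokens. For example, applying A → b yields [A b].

E
E :: T
E :: T :: T
T :: T :: T
F :: T :: T
P :: T :: T
A :: T :: T
b :: T :: T
b :: F :: T
b :: P :: T
b :: A :: T
b :: b :: T
b :: b :: T - F
b :: b :: F - F
b :: b :: P - F
b :: b :: A - F
b :: b :: id - F
b :: b :: id - P ** F
b :: b :: id - A ** F
b :: b :: id - b ** F
b :: b :: id - b ** P
b :: b :: id - b ** A
b :: b :: id - b ** id

[E [E [E [T [F [P [A b]]]]] :: [T [F [P [A b]]]]] :: [T [T [F [P [A id]]]] - [F [P [A b]] ** [F [P [A id]]]]]]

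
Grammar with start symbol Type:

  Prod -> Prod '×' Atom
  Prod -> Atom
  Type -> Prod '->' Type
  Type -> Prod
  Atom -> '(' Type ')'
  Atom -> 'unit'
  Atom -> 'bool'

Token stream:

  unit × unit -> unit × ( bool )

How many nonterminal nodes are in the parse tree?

13

[Type [Prod [Prod [Atom unit]] × [Atom unit]] -> [Type [Prod [Prod [Atom unit]] × [Atom ( [Type [Prod [Atom bool]]] )]]]]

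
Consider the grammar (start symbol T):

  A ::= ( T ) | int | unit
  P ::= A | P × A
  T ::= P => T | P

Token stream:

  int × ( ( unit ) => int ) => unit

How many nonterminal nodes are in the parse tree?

17

[T [P [P [A int]] × [A ( [T [P [A ( [T [P [A unit]]] )]] => [T [P [A int]]]] )]] => [T [P [A unit]]]]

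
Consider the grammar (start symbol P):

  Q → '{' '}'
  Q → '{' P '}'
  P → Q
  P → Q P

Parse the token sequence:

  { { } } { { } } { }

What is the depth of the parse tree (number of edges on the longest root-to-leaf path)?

[P [Q { [P [Q { }]] }] [P [Q { [P [Q { }]] }] [P [Q { }]]]]

5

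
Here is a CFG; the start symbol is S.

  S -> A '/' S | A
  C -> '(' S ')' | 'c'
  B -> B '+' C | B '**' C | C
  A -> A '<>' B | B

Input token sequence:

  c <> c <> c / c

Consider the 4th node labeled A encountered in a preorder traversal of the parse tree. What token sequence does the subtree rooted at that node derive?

c

[S [A [A [A [B [C c]]] <> [B [C c]]] <> [B [C c]]] / [S [A [B [C c]]]]]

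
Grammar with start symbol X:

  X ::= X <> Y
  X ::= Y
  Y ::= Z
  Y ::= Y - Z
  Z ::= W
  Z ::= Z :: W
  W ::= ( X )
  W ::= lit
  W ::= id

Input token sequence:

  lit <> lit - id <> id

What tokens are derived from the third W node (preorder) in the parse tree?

[X [X [X [Y [Z [W lit]]]] <> [Y [Y [Z [W lit]]] - [Z [W id]]]] <> [Y [Z [W id]]]]

id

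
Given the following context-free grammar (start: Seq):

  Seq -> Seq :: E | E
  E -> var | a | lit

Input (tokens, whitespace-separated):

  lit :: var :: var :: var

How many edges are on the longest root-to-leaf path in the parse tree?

[Seq [Seq [Seq [Seq [E lit]] :: [E var]] :: [E var]] :: [E var]]

5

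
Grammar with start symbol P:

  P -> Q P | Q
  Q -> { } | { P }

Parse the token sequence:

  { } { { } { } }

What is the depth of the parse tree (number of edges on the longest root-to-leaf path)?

[P [Q { }] [P [Q { [P [Q { }] [P [Q { }]]] }]]]

6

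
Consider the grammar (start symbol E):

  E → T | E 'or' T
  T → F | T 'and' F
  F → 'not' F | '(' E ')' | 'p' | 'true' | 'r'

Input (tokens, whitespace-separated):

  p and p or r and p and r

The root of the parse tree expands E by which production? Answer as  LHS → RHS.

[E [E [T [T [F p]] and [F p]]] or [T [T [T [F r]] and [F p]] and [F r]]]

E → E 'or' T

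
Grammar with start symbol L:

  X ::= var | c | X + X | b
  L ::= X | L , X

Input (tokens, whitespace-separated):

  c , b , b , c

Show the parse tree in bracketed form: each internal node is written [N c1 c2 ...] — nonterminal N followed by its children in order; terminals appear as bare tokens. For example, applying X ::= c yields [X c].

L
L , X
L , X , X
L , X , X , X
X , X , X , X
c , X , X , X
c , b , X , X
c , b , b , X
c , b , b , c

[L [L [L [L [X c]] , [X b]] , [X b]] , [X c]]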